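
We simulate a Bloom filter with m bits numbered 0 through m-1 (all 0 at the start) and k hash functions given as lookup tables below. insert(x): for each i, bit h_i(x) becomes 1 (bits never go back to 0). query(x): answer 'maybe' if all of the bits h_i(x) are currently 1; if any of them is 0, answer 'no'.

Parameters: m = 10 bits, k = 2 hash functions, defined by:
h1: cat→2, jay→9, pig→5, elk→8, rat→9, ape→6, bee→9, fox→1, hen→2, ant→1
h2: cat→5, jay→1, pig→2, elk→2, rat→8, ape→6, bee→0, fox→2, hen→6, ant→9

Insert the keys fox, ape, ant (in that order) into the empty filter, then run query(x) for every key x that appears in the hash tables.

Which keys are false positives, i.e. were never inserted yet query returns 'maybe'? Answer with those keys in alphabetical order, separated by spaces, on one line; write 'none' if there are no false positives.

Start: bits=0000000000
After insert 'fox': sets bits 1 2 -> bits=0110000000
After insert 'ape': sets bits 6 -> bits=0110001000
After insert 'ant': sets bits 1 9 -> bits=0110001001
Not inserted: bee cat elk hen jay pig rat — query each against bits=0110001001:
query bee: checks bit0=0, bit9=1 (has a 0) -> no => not a false positive
query cat: checks bit2=1, bit5=0 (has a 0) -> no => not a false positive
query elk: checks bit2=1, bit8=0 (has a 0) -> no => not a false positive
query hen: checks bit2=1, bit6=1 (all 1) -> maybe => FALSE POSITIVE
query jay: checks bit1=1, bit9=1 (all 1) -> maybe => FALSE POSITIVE
query pig: checks bit2=1, bit5=0 (has a 0) -> no => not a false positive
query rat: checks bit8=0, bit9=1 (has a 0) -> no => not a false positive
False positives (alphabetical): hen jay

Answer: hen jay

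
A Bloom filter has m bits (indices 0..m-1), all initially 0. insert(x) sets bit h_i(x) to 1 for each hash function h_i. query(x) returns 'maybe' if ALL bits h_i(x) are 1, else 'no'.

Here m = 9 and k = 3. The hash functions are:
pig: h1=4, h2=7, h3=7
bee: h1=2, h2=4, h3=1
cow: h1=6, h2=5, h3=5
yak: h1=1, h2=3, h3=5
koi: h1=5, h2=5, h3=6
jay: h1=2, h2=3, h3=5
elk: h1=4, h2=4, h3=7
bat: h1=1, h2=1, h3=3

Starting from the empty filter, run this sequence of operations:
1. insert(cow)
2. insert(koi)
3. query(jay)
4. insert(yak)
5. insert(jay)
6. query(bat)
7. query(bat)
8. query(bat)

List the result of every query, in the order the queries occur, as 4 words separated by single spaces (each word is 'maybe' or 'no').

Start: bits=000000000
Op 1: insert cow -> sets bits 5 6 -> bits=000001100
Op 2: insert koi -> sets bits 5 6 -> bits=000001100
Op 3: query jay -> checks bit2=0, bit3=0, bit5=1 (has a 0) -> no
Op 4: insert yak -> sets bits 1 3 5 -> bits=010101100
Op 5: insert jay -> sets bits 2 3 5 -> bits=011101100
Op 6: query bat -> checks bit1=1, bit3=1 (all 1) -> maybe
Op 7: query bat -> checks bit1=1, bit3=1 (all 1) -> maybe
Op 8: query bat -> checks bit1=1, bit3=1 (all 1) -> maybe
Query results in order: no maybe maybe maybe

Answer: no maybe maybe maybe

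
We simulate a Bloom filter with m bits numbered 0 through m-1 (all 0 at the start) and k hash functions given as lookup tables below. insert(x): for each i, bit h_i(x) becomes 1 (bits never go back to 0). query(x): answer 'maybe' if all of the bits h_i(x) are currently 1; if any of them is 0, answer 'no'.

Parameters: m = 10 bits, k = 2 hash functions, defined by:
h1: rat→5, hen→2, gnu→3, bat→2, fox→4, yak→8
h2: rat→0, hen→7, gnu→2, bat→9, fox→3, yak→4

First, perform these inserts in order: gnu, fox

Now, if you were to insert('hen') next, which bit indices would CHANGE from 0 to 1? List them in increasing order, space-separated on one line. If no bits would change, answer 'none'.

Start: bits=0000000000
After insert 'gnu': sets bits 2 3 -> bits=0011000000
After insert 'fox': sets bits 3 4 -> bits=0011100000
insert 'hen' would touch bits 2 7; currently bit2=1, bit7=0
Bits that are 0 among those (would change 0->1): 7

Answer: 7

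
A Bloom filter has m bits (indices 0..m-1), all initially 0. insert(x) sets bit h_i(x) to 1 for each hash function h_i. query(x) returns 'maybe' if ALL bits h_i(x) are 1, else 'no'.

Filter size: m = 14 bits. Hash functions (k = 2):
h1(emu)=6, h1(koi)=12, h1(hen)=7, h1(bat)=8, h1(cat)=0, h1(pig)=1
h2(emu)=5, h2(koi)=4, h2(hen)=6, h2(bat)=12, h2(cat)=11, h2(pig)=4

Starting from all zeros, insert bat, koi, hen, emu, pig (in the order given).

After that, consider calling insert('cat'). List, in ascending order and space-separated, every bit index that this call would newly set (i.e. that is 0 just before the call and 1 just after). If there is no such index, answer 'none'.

Start: bits=00000000000000
After insert 'bat': sets bits 8 12 -> bits=00000000100010
After insert 'koi': sets bits 4 12 -> bits=00001000100010
After insert 'hen': sets bits 6 7 -> bits=00001011100010
After insert 'emu': sets bits 5 6 -> bits=00001111100010
After insert 'pig': sets bits 1 4 -> bits=01001111100010
insert 'cat' would touch bits 0 11; currently bit0=0, bit11=0
Bits that are 0 among those (would change 0->1): 0 11

Answer: 0 11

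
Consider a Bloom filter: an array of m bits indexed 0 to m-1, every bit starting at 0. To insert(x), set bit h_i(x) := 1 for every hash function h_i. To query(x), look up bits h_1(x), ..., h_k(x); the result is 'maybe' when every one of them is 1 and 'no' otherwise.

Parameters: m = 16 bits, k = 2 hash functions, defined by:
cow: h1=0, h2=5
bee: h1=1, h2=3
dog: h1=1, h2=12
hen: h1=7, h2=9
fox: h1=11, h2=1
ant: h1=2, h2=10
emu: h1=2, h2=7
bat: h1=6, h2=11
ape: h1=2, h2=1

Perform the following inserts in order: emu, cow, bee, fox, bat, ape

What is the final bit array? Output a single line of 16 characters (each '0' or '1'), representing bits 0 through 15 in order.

Start: bits=0000000000000000
After insert 'emu': sets bits 2 7 -> bits=0010000100000000
After insert 'cow': sets bits 0 5 -> bits=1010010100000000
After insert 'bee': sets bits 1 3 -> bits=1111010100000000
After insert 'fox': sets bits 1 11 -> bits=1111010100010000
After insert 'bat': sets bits 6 11 -> bits=1111011100010000
After insert 'ape': sets bits 1 2 -> bits=1111011100010000

Answer: 1111011100010000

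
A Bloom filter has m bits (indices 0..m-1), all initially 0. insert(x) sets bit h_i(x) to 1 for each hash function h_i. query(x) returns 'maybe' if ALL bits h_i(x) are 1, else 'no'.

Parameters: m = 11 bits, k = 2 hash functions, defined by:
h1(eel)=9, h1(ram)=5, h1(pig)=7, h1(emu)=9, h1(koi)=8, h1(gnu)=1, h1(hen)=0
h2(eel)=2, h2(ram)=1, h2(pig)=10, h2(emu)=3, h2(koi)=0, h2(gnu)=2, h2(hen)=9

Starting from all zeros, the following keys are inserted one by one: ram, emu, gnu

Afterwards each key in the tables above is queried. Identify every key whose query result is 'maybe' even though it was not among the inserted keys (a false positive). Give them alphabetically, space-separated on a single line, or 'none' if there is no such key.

Start: bits=00000000000
After insert 'ram': sets bits 1 5 -> bits=01000100000
After insert 'emu': sets bits 3 9 -> bits=01010100010
After insert 'gnu': sets bits 1 2 -> bits=01110100010
Not inserted: eel hen koi pig — query each against bits=01110100010:
query eel: checks bit2=1, bit9=1 (all 1) -> maybe => FALSE POSITIVE
query hen: checks bit0=0, bit9=1 (has a 0) -> no => not a false positive
query koi: checks bit0=0, bit8=0 (has a 0) -> no => not a false positive
query pig: checks bit7=0, bit10=0 (has a 0) -> no => not a false positive
False positives (alphabetical): eel

Answer: eel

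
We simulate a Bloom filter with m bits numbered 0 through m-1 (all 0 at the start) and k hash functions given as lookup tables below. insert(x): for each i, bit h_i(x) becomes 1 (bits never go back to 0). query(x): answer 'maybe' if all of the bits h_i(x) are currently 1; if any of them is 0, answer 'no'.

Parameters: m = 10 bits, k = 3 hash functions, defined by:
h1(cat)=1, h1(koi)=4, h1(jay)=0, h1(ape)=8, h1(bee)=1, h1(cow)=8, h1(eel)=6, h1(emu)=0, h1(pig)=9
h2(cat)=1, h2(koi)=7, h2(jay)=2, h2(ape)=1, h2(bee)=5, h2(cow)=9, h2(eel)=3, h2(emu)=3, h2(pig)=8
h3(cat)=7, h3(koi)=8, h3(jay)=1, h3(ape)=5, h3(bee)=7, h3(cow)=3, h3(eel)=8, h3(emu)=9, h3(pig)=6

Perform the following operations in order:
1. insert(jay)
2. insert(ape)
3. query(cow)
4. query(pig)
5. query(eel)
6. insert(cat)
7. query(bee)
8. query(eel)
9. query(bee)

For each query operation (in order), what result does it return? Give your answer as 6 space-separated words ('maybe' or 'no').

Start: bits=0000000000
Op 1: insert jay -> sets bits 0 1 2 -> bits=1110000000
Op 2: insert ape -> sets bits 1 5 8 -> bits=1110010010
Op 3: query cow -> checks bit3=0, bit8=1, bit9=0 (has a 0) -> no
Op 4: query pig -> checks bit6=0, bit8=1, bit9=0 (has a 0) -> no
Op 5: query eel -> checks bit3=0, bit6=0, bit8=1 (has a 0) -> no
Op 6: insert cat -> sets bits 1 7 -> bits=1110010110
Op 7: query bee -> checks bit1=1, bit5=1, bit7=1 (all 1) -> maybe
Op 8: query eel -> checks bit3=0, bit6=0, bit8=1 (has a 0) -> no
Op 9: query bee -> checks bit1=1, bit5=1, bit7=1 (all 1) -> maybe
Query results in order: no no no maybe no maybe

Answer: no no no maybe no maybe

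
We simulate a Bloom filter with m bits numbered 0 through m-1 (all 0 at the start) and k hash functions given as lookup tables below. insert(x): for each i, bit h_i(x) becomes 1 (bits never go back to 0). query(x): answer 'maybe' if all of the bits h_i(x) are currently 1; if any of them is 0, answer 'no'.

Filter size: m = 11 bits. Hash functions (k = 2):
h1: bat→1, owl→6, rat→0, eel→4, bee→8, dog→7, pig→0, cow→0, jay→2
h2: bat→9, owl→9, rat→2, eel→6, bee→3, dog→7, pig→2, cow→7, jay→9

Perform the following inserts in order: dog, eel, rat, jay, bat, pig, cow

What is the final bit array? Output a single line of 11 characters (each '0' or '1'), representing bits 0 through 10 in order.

Answer: 11101011010

Derivation:
Start: bits=00000000000
After insert 'dog': sets bits 7 -> bits=00000001000
After insert 'eel': sets bits 4 6 -> bits=00001011000
After insert 'rat': sets bits 0 2 -> bits=10101011000
After insert 'jay': sets bits 2 9 -> bits=10101011010
After insert 'bat': sets bits 1 9 -> bits=11101011010
After insert 'pig': sets bits 0 2 -> bits=11101011010
After insert 'cow': sets bits 0 7 -> bits=11101011010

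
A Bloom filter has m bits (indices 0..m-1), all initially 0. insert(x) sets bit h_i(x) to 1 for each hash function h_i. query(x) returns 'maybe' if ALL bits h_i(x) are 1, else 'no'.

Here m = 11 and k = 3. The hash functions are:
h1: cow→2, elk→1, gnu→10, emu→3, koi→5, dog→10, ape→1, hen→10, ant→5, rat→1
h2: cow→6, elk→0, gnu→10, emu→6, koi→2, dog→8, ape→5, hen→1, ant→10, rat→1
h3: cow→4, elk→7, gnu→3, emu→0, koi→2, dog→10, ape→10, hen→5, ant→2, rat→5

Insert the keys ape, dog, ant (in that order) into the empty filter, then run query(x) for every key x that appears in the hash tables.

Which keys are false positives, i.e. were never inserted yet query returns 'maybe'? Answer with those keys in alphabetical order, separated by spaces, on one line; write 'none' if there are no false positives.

Answer: hen koi rat

Derivation:
Start: bits=00000000000
After insert 'ape': sets bits 1 5 10 -> bits=01000100001
After insert 'dog': sets bits 8 10 -> bits=01000100101
After insert 'ant': sets bits 2 5 10 -> bits=01100100101
Not inserted: cow elk emu gnu hen koi rat — query each against bits=01100100101:
query cow: checks bit2=1, bit4=0, bit6=0 (has a 0) -> no => not a false positive
query elk: checks bit0=0, bit1=1, bit7=0 (has a 0) -> no => not a false positive
query emu: checks bit0=0, bit3=0, bit6=0 (has a 0) -> no => not a false positive
query gnu: checks bit3=0, bit10=1 (has a 0) -> no => not a false positive
query hen: checks bit1=1, bit5=1, bit10=1 (all 1) -> maybe => FALSE POSITIVE
query koi: checks bit2=1, bit5=1 (all 1) -> maybe => FALSE POSITIVE
query rat: checks bit1=1, bit5=1 (all 1) -> maybe => FALSE POSITIVE
False positives (alphabetical): hen koi rat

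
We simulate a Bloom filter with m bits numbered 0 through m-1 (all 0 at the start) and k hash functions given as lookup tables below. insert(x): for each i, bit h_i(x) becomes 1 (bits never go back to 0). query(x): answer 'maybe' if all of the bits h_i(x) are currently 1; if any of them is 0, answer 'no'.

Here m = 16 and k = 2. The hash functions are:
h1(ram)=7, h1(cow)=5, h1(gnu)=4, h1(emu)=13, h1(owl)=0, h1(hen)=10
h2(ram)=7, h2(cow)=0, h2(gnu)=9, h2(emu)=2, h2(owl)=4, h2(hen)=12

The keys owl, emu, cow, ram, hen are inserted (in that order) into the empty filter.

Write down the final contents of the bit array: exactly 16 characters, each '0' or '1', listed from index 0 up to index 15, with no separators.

Start: bits=0000000000000000
After insert 'owl': sets bits 0 4 -> bits=1000100000000000
After insert 'emu': sets bits 2 13 -> bits=1010100000000100
After insert 'cow': sets bits 0 5 -> bits=1010110000000100
After insert 'ram': sets bits 7 -> bits=1010110100000100
After insert 'hen': sets bits 10 12 -> bits=1010110100101100

Answer: 1010110100101100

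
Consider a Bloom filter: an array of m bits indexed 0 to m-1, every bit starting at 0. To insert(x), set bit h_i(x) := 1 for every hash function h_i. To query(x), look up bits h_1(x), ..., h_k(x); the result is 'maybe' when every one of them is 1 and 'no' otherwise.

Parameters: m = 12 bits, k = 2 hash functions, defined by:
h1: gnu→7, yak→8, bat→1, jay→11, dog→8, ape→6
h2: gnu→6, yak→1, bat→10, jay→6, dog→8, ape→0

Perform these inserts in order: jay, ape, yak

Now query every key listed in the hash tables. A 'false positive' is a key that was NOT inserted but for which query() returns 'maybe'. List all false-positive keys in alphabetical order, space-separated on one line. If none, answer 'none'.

Start: bits=000000000000
After insert 'jay': sets bits 6 11 -> bits=000000100001
After insert 'ape': sets bits 0 6 -> bits=100000100001
After insert 'yak': sets bits 1 8 -> bits=110000101001
Not inserted: bat dog gnu — query each against bits=110000101001:
query bat: checks bit1=1, bit10=0 (has a 0) -> no => not a false positive
query dog: checks bit8=1 (all 1) -> maybe => FALSE POSITIVE
query gnu: checks bit6=1, bit7=0 (has a 0) -> no => not a false positive
False positives (alphabetical): dog

Answer: dog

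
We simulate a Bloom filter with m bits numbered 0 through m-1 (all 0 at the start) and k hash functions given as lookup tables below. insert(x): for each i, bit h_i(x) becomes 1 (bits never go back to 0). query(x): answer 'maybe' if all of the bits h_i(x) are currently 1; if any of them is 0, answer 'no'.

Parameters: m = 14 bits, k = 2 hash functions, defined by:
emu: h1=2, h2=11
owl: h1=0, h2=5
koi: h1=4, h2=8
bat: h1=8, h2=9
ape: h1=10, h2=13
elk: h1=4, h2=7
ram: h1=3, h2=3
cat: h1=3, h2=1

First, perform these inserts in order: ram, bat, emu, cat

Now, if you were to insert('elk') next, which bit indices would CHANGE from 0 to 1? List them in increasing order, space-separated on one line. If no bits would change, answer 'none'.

Start: bits=00000000000000
After insert 'ram': sets bits 3 -> bits=00010000000000
After insert 'bat': sets bits 8 9 -> bits=00010000110000
After insert 'emu': sets bits 2 11 -> bits=00110000110100
After insert 'cat': sets bits 1 3 -> bits=01110000110100
insert 'elk' would touch bits 4 7; currently bit4=0, bit7=0
Bits that are 0 among those (would change 0->1): 4 7

Answer: 4 7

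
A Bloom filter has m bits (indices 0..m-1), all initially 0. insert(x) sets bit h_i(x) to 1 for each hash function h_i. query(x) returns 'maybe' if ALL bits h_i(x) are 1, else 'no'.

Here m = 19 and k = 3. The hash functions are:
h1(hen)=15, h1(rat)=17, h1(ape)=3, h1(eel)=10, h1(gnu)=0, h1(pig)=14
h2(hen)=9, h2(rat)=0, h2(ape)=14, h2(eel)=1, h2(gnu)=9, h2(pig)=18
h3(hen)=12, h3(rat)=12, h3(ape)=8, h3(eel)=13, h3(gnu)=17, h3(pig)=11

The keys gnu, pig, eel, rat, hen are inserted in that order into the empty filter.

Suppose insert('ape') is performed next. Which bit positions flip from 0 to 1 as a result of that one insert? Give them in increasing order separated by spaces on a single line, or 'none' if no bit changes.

Answer: 3 8

Derivation:
Start: bits=0000000000000000000
After insert 'gnu': sets bits 0 9 17 -> bits=1000000001000000010
After insert 'pig': sets bits 11 14 18 -> bits=1000000001010010011
After insert 'eel': sets bits 1 10 13 -> bits=1100000001110110011
After insert 'rat': sets bits 0 12 17 -> bits=1100000001111110011
After insert 'hen': sets bits 9 12 15 -> bits=1100000001111111011
insert 'ape' would touch bits 3 8 14; currently bit3=0, bit8=0, bit14=1
Bits that are 0 among those (would change 0->1): 3 8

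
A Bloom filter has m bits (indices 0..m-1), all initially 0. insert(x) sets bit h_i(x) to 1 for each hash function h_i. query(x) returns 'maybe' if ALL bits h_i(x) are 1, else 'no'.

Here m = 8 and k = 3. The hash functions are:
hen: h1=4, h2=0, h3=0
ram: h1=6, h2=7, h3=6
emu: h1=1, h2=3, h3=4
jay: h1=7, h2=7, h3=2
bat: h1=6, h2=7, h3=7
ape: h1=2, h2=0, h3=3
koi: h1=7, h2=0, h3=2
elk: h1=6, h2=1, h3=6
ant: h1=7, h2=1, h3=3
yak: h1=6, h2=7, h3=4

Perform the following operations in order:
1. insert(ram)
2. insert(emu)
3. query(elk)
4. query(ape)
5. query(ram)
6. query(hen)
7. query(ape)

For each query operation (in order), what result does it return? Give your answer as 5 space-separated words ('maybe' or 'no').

Answer: maybe no maybe no no

Derivation:
Start: bits=00000000
Op 1: insert ram -> sets bits 6 7 -> bits=00000011
Op 2: insert emu -> sets bits 1 3 4 -> bits=01011011
Op 3: query elk -> checks bit1=1, bit6=1 (all 1) -> maybe
Op 4: query ape -> checks bit0=0, bit2=0, bit3=1 (has a 0) -> no
Op 5: query ram -> checks bit6=1, bit7=1 (all 1) -> maybe
Op 6: query hen -> checks bit0=0, bit4=1 (has a 0) -> no
Op 7: query ape -> checks bit0=0, bit2=0, bit3=1 (has a 0) -> no
Query results in order: maybe no maybe no no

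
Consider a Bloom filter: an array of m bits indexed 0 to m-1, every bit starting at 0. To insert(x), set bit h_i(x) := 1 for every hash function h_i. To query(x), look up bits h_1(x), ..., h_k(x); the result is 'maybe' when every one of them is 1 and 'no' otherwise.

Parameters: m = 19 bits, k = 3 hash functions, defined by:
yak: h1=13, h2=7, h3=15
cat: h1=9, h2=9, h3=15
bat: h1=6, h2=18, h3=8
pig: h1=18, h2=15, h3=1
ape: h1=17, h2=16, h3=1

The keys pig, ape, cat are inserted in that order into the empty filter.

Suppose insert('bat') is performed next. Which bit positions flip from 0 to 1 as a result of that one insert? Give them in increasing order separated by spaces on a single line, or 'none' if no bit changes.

Start: bits=0000000000000000000
After insert 'pig': sets bits 1 15 18 -> bits=0100000000000001001
After insert 'ape': sets bits 1 16 17 -> bits=0100000000000001111
After insert 'cat': sets bits 9 15 -> bits=0100000001000001111
insert 'bat' would touch bits 6 8 18; currently bit6=0, bit8=0, bit18=1
Bits that are 0 among those (would change 0->1): 6 8

Answer: 6 8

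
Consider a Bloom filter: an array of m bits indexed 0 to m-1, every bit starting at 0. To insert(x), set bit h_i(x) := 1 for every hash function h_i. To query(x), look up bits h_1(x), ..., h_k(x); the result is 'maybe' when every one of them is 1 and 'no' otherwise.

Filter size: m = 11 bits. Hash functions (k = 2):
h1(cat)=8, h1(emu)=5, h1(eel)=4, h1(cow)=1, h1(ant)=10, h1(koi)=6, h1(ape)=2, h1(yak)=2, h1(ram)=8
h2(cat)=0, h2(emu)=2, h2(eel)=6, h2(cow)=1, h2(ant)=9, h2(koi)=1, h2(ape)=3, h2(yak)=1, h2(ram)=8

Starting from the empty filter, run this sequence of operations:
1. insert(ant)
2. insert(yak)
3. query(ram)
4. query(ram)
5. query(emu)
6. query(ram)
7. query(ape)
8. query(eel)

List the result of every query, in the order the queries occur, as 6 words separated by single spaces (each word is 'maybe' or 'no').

Start: bits=00000000000
Op 1: insert ant -> sets bits 9 10 -> bits=00000000011
Op 2: insert yak -> sets bits 1 2 -> bits=01100000011
Op 3: query ram -> checks bit8=0 (has a 0) -> no
Op 4: query ram -> checks bit8=0 (has a 0) -> no
Op 5: query emu -> checks bit2=1, bit5=0 (has a 0) -> no
Op 6: query ram -> checks bit8=0 (has a 0) -> no
Op 7: query ape -> checks bit2=1, bit3=0 (has a 0) -> no
Op 8: query eel -> checks bit4=0, bit6=0 (has a 0) -> no
Query results in order: no no no no no no

Answer: no no no no no no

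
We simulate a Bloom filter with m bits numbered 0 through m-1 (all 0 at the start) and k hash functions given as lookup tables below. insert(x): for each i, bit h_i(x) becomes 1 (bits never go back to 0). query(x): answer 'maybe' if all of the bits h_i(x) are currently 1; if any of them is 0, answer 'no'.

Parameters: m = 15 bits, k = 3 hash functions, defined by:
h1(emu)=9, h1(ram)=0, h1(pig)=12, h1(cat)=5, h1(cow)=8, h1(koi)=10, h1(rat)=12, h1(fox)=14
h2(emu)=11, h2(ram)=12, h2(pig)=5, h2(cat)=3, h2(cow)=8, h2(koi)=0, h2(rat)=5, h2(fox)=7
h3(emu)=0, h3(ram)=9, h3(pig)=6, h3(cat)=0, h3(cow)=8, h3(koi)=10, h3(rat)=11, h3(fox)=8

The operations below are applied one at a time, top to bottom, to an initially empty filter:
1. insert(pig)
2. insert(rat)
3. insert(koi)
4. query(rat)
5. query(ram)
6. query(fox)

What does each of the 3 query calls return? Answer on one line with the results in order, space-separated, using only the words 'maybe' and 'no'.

Answer: maybe no no

Derivation:
Start: bits=000000000000000
Op 1: insert pig -> sets bits 5 6 12 -> bits=000001100000100
Op 2: insert rat -> sets bits 5 11 12 -> bits=000001100001100
Op 3: insert koi -> sets bits 0 10 -> bits=100001100011100
Op 4: query rat -> checks bit5=1, bit11=1, bit12=1 (all 1) -> maybe
Op 5: query ram -> checks bit0=1, bit9=0, bit12=1 (has a 0) -> no
Op 6: query fox -> checks bit7=0, bit8=0, bit14=0 (has a 0) -> no
Query results in order: maybe no no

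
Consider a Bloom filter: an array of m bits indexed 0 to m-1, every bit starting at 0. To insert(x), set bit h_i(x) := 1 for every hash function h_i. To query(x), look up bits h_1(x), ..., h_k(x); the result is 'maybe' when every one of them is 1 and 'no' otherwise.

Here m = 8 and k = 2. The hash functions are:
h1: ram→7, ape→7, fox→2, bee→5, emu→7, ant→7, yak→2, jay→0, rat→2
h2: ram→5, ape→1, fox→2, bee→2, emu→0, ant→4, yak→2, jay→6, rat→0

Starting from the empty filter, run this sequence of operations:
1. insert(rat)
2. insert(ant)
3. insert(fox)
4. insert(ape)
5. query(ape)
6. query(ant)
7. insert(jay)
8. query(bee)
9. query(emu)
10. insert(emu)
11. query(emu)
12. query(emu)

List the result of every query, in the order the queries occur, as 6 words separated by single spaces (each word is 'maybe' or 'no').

Answer: maybe maybe no maybe maybe maybe

Derivation:
Start: bits=00000000
Op 1: insert rat -> sets bits 0 2 -> bits=10100000
Op 2: insert ant -> sets bits 4 7 -> bits=10101001
Op 3: insert fox -> sets bits 2 -> bits=10101001
Op 4: insert ape -> sets bits 1 7 -> bits=11101001
Op 5: query ape -> checks bit1=1, bit7=1 (all 1) -> maybe
Op 6: query ant -> checks bit4=1, bit7=1 (all 1) -> maybe
Op 7: insert jay -> sets bits 0 6 -> bits=11101011
Op 8: query bee -> checks bit2=1, bit5=0 (has a 0) -> no
Op 9: query emu -> checks bit0=1, bit7=1 (all 1) -> maybe
Op 10: insert emu -> sets bits 0 7 -> bits=11101011
Op 11: query emu -> checks bit0=1, bit7=1 (all 1) -> maybe
Op 12: query emu -> checks bit0=1, bit7=1 (all 1) -> maybe
Query results in order: maybe maybe no maybe maybe maybe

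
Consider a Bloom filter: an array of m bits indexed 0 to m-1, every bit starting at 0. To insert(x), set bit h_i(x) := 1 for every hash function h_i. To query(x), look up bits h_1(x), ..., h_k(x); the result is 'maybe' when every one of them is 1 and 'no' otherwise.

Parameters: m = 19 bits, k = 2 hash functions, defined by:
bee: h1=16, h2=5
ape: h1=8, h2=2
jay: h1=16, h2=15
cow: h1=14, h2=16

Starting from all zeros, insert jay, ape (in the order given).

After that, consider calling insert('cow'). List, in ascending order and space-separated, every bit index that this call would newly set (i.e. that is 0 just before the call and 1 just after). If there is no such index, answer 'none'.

Start: bits=0000000000000000000
After insert 'jay': sets bits 15 16 -> bits=0000000000000001100
After insert 'ape': sets bits 2 8 -> bits=0010000010000001100
insert 'cow' would touch bits 14 16; currently bit14=0, bit16=1
Bits that are 0 among those (would change 0->1): 14

Answer: 14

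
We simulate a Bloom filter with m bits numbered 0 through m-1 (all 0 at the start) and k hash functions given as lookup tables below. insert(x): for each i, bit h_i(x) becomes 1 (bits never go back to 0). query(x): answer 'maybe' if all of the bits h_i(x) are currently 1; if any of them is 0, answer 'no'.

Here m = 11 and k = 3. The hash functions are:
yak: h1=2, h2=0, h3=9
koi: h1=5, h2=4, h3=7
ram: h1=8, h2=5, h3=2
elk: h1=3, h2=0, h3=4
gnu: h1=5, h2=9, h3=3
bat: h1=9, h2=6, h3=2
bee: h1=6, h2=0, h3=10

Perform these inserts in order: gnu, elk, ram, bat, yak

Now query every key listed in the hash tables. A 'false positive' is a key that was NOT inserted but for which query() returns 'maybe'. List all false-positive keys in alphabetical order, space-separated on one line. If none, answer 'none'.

Answer: none

Derivation:
Start: bits=00000000000
After insert 'gnu': sets bits 3 5 9 -> bits=00010100010
After insert 'elk': sets bits 0 3 4 -> bits=10011100010
After insert 'ram': sets bits 2 5 8 -> bits=10111100110
After insert 'bat': sets bits 2 6 9 -> bits=10111110110
After insert 'yak': sets bits 0 2 9 -> bits=10111110110
Not inserted: bee koi — query each against bits=10111110110:
query bee: checks bit0=1, bit6=1, bit10=0 (has a 0) -> no => not a false positive
query koi: checks bit4=1, bit5=1, bit7=0 (has a 0) -> no => not a false positive
False positives (alphabetical): none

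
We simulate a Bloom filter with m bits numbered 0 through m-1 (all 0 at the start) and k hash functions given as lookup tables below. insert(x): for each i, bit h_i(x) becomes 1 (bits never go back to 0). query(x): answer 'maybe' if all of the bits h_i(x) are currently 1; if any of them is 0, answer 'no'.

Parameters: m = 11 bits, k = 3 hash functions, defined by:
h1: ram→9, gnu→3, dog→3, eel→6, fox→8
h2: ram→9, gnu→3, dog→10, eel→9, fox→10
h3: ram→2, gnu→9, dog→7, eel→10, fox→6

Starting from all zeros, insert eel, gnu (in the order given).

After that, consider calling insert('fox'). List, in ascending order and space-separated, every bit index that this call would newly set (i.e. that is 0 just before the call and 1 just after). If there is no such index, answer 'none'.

Start: bits=00000000000
After insert 'eel': sets bits 6 9 10 -> bits=00000010011
After insert 'gnu': sets bits 3 9 -> bits=00010010011
insert 'fox' would touch bits 6 8 10; currently bit6=1, bit8=0, bit10=1
Bits that are 0 among those (would change 0->1): 8

Answer: 8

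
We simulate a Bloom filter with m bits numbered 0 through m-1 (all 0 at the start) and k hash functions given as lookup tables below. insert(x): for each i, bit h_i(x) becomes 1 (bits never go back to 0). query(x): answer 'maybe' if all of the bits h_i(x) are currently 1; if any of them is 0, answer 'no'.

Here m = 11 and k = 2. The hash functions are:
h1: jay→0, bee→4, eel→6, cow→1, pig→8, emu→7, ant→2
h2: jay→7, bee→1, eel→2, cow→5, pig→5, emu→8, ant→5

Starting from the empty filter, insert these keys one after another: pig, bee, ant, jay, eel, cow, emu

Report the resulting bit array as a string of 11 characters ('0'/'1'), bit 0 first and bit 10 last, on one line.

Start: bits=00000000000
After insert 'pig': sets bits 5 8 -> bits=00000100100
After insert 'bee': sets bits 1 4 -> bits=01001100100
After insert 'ant': sets bits 2 5 -> bits=01101100100
After insert 'jay': sets bits 0 7 -> bits=11101101100
After insert 'eel': sets bits 2 6 -> bits=11101111100
After insert 'cow': sets bits 1 5 -> bits=11101111100
After insert 'emu': sets bits 7 8 -> bits=11101111100

Answer: 11101111100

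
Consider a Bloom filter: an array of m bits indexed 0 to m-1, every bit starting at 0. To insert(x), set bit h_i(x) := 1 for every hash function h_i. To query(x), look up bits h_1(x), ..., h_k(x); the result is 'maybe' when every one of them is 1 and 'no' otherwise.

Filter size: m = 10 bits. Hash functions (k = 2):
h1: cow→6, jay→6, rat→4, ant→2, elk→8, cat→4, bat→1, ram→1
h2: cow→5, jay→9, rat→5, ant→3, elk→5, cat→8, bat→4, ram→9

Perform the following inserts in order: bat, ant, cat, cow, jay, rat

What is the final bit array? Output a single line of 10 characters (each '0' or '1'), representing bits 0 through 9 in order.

Start: bits=0000000000
After insert 'bat': sets bits 1 4 -> bits=0100100000
After insert 'ant': sets bits 2 3 -> bits=0111100000
After insert 'cat': sets bits 4 8 -> bits=0111100010
After insert 'cow': sets bits 5 6 -> bits=0111111010
After insert 'jay': sets bits 6 9 -> bits=0111111011
After insert 'rat': sets bits 4 5 -> bits=0111111011

Answer: 0111111011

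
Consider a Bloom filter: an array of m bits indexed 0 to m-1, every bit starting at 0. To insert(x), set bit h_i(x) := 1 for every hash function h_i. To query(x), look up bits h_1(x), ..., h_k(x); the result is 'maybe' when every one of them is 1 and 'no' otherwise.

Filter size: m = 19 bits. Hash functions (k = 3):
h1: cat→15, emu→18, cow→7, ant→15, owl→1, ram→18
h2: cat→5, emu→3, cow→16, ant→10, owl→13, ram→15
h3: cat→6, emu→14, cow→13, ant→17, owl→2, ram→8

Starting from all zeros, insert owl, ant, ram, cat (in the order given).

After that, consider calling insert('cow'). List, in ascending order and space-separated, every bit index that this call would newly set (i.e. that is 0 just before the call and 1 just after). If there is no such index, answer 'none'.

Start: bits=0000000000000000000
After insert 'owl': sets bits 1 2 13 -> bits=0110000000000100000
After insert 'ant': sets bits 10 15 17 -> bits=0110000000100101010
After insert 'ram': sets bits 8 15 18 -> bits=0110000010100101011
After insert 'cat': sets bits 5 6 15 -> bits=0110011010100101011
insert 'cow' would touch bits 7 13 16; currently bit7=0, bit13=1, bit16=0
Bits that are 0 among those (would change 0->1): 7 16

Answer: 7 16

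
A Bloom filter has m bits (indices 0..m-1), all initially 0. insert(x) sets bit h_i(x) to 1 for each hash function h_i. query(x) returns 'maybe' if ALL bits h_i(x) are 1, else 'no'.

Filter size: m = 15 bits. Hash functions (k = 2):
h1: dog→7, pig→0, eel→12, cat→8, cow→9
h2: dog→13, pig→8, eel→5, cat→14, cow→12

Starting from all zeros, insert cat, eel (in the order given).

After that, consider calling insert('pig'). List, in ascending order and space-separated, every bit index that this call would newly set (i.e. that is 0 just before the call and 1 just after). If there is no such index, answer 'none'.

Start: bits=000000000000000
After insert 'cat': sets bits 8 14 -> bits=000000001000001
After insert 'eel': sets bits 5 12 -> bits=000001001000101
insert 'pig' would touch bits 0 8; currently bit0=0, bit8=1
Bits that are 0 among those (would change 0->1): 0

Answer: 0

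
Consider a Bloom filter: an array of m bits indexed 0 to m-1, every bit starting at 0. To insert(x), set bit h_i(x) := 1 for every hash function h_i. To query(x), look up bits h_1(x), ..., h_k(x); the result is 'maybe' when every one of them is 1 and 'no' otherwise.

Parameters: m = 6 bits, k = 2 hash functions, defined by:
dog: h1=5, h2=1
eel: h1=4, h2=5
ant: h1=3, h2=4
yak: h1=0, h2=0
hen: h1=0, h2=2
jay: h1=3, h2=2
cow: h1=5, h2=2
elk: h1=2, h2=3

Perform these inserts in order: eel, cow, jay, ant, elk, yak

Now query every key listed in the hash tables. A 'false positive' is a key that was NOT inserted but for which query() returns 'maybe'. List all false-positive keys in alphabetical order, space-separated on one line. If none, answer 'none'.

Start: bits=000000
After insert 'eel': sets bits 4 5 -> bits=000011
After insert 'cow': sets bits 2 5 -> bits=001011
After insert 'jay': sets bits 2 3 -> bits=001111
After insert 'ant': sets bits 3 4 -> bits=001111
After insert 'elk': sets bits 2 3 -> bits=001111
After insert 'yak': sets bits 0 -> bits=101111
Not inserted: dog hen — query each against bits=101111:
query dog: checks bit1=0, bit5=1 (has a 0) -> no => not a false positive
query hen: checks bit0=1, bit2=1 (all 1) -> maybe => FALSE POSITIVE
False positives (alphabetical): hen

Answer: hen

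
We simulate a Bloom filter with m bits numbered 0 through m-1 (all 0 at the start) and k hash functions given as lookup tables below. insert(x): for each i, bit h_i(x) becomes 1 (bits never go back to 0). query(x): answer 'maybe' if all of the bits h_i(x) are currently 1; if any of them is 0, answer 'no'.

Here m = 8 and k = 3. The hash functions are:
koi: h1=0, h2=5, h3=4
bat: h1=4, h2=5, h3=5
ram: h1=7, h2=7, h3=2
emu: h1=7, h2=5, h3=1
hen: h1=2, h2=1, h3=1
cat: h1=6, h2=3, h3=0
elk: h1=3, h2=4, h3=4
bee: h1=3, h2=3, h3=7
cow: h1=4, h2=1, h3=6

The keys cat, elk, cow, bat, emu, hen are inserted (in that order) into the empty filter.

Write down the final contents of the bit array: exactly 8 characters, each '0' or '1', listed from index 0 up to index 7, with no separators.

Start: bits=00000000
After insert 'cat': sets bits 0 3 6 -> bits=10010010
After insert 'elk': sets bits 3 4 -> bits=10011010
After insert 'cow': sets bits 1 4 6 -> bits=11011010
After insert 'bat': sets bits 4 5 -> bits=11011110
After insert 'emu': sets bits 1 5 7 -> bits=11011111
After insert 'hen': sets bits 1 2 -> bits=11111111

Answer: 11111111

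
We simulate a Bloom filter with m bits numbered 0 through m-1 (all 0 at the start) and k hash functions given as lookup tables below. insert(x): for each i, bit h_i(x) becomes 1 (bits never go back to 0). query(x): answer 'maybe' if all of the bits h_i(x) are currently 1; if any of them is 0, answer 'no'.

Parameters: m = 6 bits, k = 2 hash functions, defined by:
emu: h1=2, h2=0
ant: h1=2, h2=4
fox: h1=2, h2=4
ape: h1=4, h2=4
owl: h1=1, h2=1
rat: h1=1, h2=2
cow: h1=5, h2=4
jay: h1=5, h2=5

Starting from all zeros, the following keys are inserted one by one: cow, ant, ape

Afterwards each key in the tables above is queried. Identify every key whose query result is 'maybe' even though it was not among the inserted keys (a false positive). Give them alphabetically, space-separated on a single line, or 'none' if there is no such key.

Start: bits=000000
After insert 'cow': sets bits 4 5 -> bits=000011
After insert 'ant': sets bits 2 4 -> bits=001011
After insert 'ape': sets bits 4 -> bits=001011
Not inserted: emu fox jay owl rat — query each against bits=001011:
query emu: checks bit0=0, bit2=1 (has a 0) -> no => not a false positive
query fox: checks bit2=1, bit4=1 (all 1) -> maybe => FALSE POSITIVE
query jay: checks bit5=1 (all 1) -> maybe => FALSE POSITIVE
query owl: checks bit1=0 (has a 0) -> no => not a false positive
query rat: checks bit1=0, bit2=1 (has a 0) -> no => not a false positive
False positives (alphabetical): fox jay

Answer: fox jay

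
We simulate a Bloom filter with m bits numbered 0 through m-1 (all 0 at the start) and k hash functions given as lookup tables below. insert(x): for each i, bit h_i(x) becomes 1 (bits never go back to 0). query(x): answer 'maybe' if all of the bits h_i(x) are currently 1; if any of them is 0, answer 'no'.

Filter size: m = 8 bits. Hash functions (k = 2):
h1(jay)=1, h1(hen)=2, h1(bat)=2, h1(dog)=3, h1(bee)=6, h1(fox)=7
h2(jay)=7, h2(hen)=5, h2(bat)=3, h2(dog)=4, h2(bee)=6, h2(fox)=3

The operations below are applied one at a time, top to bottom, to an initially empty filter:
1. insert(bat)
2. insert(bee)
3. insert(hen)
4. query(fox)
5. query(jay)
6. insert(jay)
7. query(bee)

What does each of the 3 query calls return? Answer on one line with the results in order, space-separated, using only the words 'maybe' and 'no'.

Start: bits=00000000
Op 1: insert bat -> sets bits 2 3 -> bits=00110000
Op 2: insert bee -> sets bits 6 -> bits=00110010
Op 3: insert hen -> sets bits 2 5 -> bits=00110110
Op 4: query fox -> checks bit3=1, bit7=0 (has a 0) -> no
Op 5: query jay -> checks bit1=0, bit7=0 (has a 0) -> no
Op 6: insert jay -> sets bits 1 7 -> bits=01110111
Op 7: query bee -> checks bit6=1 (all 1) -> maybe
Query results in order: no no maybe

Answer: no no maybe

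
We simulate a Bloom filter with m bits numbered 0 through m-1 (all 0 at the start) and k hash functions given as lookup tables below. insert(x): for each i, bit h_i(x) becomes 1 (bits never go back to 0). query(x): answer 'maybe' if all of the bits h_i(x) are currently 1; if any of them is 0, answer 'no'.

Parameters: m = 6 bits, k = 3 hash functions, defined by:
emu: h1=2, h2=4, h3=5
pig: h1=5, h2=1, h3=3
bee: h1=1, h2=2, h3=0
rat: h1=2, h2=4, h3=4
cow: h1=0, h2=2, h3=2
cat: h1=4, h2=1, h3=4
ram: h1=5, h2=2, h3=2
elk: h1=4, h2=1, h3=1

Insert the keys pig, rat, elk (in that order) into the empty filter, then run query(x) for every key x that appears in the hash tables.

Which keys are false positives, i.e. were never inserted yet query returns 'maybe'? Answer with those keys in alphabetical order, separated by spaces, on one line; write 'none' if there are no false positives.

Answer: cat emu ram

Derivation:
Start: bits=000000
After insert 'pig': sets bits 1 3 5 -> bits=010101
After insert 'rat': sets bits 2 4 -> bits=011111
After insert 'elk': sets bits 1 4 -> bits=011111
Not inserted: bee cat cow emu ram — query each against bits=011111:
query bee: checks bit0=0, bit1=1, bit2=1 (has a 0) -> no => not a false positive
query cat: checks bit1=1, bit4=1 (all 1) -> maybe => FALSE POSITIVE
query cow: checks bit0=0, bit2=1 (has a 0) -> no => not a false positive
query emu: checks bit2=1, bit4=1, bit5=1 (all 1) -> maybe => FALSE POSITIVE
query ram: checks bit2=1, bit5=1 (all 1) -> maybe => FALSE POSITIVE
False positives (alphabetical): cat emu ram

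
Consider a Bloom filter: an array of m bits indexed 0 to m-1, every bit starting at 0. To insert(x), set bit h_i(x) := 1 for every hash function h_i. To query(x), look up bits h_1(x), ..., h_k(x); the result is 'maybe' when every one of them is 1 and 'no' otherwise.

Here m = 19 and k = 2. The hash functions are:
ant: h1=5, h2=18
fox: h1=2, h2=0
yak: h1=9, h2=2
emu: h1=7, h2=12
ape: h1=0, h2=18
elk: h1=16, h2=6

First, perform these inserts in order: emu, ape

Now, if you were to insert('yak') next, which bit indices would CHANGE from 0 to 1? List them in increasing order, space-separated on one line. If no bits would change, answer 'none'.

Start: bits=0000000000000000000
After insert 'emu': sets bits 7 12 -> bits=0000000100001000000
After insert 'ape': sets bits 0 18 -> bits=1000000100001000001
insert 'yak' would touch bits 2 9; currently bit2=0, bit9=0
Bits that are 0 among those (would change 0->1): 2 9

Answer: 2 9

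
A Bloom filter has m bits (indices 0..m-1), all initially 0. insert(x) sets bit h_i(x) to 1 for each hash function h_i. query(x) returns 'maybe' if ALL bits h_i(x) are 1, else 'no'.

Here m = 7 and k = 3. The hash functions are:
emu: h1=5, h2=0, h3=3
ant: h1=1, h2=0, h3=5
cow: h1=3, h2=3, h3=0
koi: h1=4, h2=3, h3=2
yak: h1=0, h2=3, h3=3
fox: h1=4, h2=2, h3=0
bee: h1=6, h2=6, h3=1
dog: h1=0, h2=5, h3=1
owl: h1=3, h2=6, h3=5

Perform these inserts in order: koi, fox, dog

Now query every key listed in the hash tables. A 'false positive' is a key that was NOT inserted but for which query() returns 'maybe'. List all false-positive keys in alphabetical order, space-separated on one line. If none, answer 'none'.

Answer: ant cow emu yak

Derivation:
Start: bits=0000000
After insert 'koi': sets bits 2 3 4 -> bits=0011100
After insert 'fox': sets bits 0 2 4 -> bits=1011100
After insert 'dog': sets bits 0 1 5 -> bits=1111110
Not inserted: ant bee cow emu owl yak — query each against bits=1111110:
query ant: checks bit0=1, bit1=1, bit5=1 (all 1) -> maybe => FALSE POSITIVE
query bee: checks bit1=1, bit6=0 (has a 0) -> no => not a false positive
query cow: checks bit0=1, bit3=1 (all 1) -> maybe => FALSE POSITIVE
query emu: checks bit0=1, bit3=1, bit5=1 (all 1) -> maybe => FALSE POSITIVE
query owl: checks bit3=1, bit5=1, bit6=0 (has a 0) -> no => not a false positive
query yak: checks bit0=1, bit3=1 (all 1) -> maybe => FALSE POSITIVE
False positives (alphabetical): ant cow emu yak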